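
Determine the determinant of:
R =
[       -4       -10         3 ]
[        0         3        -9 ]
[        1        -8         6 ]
det(R) = 297

Expand along row 0 (cofactor expansion): det(R) = a*(e*i - f*h) - b*(d*i - f*g) + c*(d*h - e*g), where the 3×3 is [[a, b, c], [d, e, f], [g, h, i]].
Minor M_00 = (3)*(6) - (-9)*(-8) = 18 - 72 = -54.
Minor M_01 = (0)*(6) - (-9)*(1) = 0 + 9 = 9.
Minor M_02 = (0)*(-8) - (3)*(1) = 0 - 3 = -3.
det(R) = (-4)*(-54) - (-10)*(9) + (3)*(-3) = 216 + 90 - 9 = 297.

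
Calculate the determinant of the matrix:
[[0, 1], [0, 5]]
0

For a 2×2 matrix [[a, b], [c, d]], det = ad - bc
det = (0)(5) - (1)(0) = 0 - 0 = 0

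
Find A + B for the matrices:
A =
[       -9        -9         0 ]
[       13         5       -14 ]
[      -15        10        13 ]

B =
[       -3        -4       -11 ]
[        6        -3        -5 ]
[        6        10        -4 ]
A + B =
[      -12       -13       -11 ]
[       19         2       -19 ]
[       -9        20         9 ]

Matrix addition is elementwise: (A+B)[i][j] = A[i][j] + B[i][j].
  (A+B)[0][0] = (-9) + (-3) = -12
  (A+B)[0][1] = (-9) + (-4) = -13
  (A+B)[0][2] = (0) + (-11) = -11
  (A+B)[1][0] = (13) + (6) = 19
  (A+B)[1][1] = (5) + (-3) = 2
  (A+B)[1][2] = (-14) + (-5) = -19
  (A+B)[2][0] = (-15) + (6) = -9
  (A+B)[2][1] = (10) + (10) = 20
  (A+B)[2][2] = (13) + (-4) = 9
A + B =
[      -12       -13       -11 ]
[       19         2       -19 ]
[       -9        20         9 ]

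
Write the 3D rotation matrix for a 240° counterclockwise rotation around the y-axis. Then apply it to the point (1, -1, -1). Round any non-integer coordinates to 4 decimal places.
R = [[-1/2, 0, -√3/2], [0, 1, 0], [√3/2, 0, -1/2]]; R·(1, -1, -1) = (0.3660, -1.0000, 1.3660)

Rotation matrix for 240° around y-axis:
cos(240°) = -1/2, sin(240°) = -√3/2
R = [[-1/2, 0, -√3/2], [0, 1, 0], [√3/2, 0, -1/2]]
Apply to (1, -1, -1): R·[1, -1, -1]ᵀ = (0.3660, -1.0000, 1.3660)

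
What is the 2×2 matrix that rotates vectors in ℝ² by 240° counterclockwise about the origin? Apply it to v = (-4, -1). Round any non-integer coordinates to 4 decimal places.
R = [[-1/2, √3/2], [-√3/2, -1/2]]; R·v = (1.1340, 3.9641)

A counterclockwise rotation by angle θ in ℝ² has matrix R(θ) = [[cos θ, -sin θ], [sin θ, cos θ]].
For θ = 240°: cos θ = -1/2, sin θ = -√3/2.
R(240°) = [[-1/2, √3/2], [-√3/2, -1/2]].
R·v = [-1/2·-4 + (√3/2)·-1, -√3/2·-4 + -1/2·-1] = (1.1340, 3.9641).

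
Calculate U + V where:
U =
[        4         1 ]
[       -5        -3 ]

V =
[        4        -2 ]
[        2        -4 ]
U + V =
[        8        -1 ]
[       -3        -7 ]

Matrix addition is elementwise: (U+V)[i][j] = U[i][j] + V[i][j].
  (U+V)[0][0] = (4) + (4) = 8
  (U+V)[0][1] = (1) + (-2) = -1
  (U+V)[1][0] = (-5) + (2) = -3
  (U+V)[1][1] = (-3) + (-4) = -7
U + V =
[        8        -1 ]
[       -3        -7 ]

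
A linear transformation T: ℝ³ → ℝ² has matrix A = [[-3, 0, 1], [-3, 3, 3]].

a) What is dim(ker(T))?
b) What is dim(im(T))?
dim(ker) = 1, dim(im) = 2

The two rows are not scalar multiples of one another (no single k satisfies row 2 = k × row 1), so they are linearly independent.
Thus rank(A) = 2.
dim(im(T)) = rank(A) = 2.
By the rank-nullity theorem applied to T: ℝ³ → ℝ², rank(A) + nullity(A) = 3 (the domain dimension), so dim(ker(T)) = 3 - 2 = 1.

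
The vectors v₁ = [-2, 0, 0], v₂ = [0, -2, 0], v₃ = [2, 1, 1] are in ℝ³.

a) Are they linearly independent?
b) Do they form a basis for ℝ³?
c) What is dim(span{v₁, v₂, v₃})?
Yes independent, yes basis, dim = 3

Stack v₁, v₂, v₃ as rows of a 3×3 matrix.
[[-2, 0, 0]; [0, -2, 0]; [2, 1, 1]] is already lower triangular with nonzero diagonal entries (-2, -2, 1), so its determinant is the product of the diagonal entries, det = (-2)·(-2)·(1) = 4 ≠ 0, and the rows are linearly independent.
Three linearly independent vectors in ℝ³ form a basis for ℝ³, so dim(span{v₁,v₂,v₃}) = 3.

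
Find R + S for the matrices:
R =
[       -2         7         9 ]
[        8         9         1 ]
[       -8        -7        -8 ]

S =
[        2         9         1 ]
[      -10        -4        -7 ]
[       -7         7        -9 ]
R + S =
[        0        16        10 ]
[       -2         5        -6 ]
[      -15         0       -17 ]

Matrix addition is elementwise: (R+S)[i][j] = R[i][j] + S[i][j].
  (R+S)[0][0] = (-2) + (2) = 0
  (R+S)[0][1] = (7) + (9) = 16
  (R+S)[0][2] = (9) + (1) = 10
  (R+S)[1][0] = (8) + (-10) = -2
  (R+S)[1][1] = (9) + (-4) = 5
  (R+S)[1][2] = (1) + (-7) = -6
  (R+S)[2][0] = (-8) + (-7) = -15
  (R+S)[2][1] = (-7) + (7) = 0
  (R+S)[2][2] = (-8) + (-9) = -17
R + S =
[        0        16        10 ]
[       -2         5        -6 ]
[      -15         0       -17 ]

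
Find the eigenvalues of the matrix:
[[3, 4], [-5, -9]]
λ = -7 and λ = 1

Characteristic equation: det(A - λI) = 0
λ² - (trace)λ + (det) = 0
λ² - (-6)λ + (-7) = 0
λ² + 6λ - 7 = 0
Solving: λ = -7, 1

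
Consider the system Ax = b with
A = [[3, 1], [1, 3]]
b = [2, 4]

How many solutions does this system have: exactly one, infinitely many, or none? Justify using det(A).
Exactly one solution

Compute det(A) = (3)*(3) - (1)*(1) = 8.
Because det(A) ≠ 0, A is invertible and Ax = b has a unique solution for every b (here x = A⁻¹ b).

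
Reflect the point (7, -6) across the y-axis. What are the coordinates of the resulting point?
(-7, -6)

Reflection across y-axis: (7, -6) → (-7, -6)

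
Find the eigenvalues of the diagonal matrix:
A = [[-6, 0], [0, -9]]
λ₁ = -6, λ₂ = -9

The characteristic polynomial of A is det(A - λI) = (-6 - λ)(-9 - λ) = 0.
The roots are λ = -6 and λ = -9, so the eigenvalues are the diagonal entries.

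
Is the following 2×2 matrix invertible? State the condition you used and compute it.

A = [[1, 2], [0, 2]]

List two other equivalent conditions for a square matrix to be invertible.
Yes, invertible; det(A) = 2 ≠ 0. Equivalent conditions: rank(A) = 2; Ax = 0 has only the trivial solution; 0 is not an eigenvalue; the columns of A are linearly independent.

To check invertibility, compute det(A).
The given matrix is triangular, so det(A) equals the product of its diagonal entries = 2 ≠ 0.
Since det(A) ≠ 0, A is invertible.
Equivalent conditions for a square matrix A to be invertible:
- rank(A) = 2 (full rank).
- The homogeneous system Ax = 0 has only the trivial solution x = 0.
- 0 is not an eigenvalue of A.
- The columns (equivalently rows) of A are linearly independent.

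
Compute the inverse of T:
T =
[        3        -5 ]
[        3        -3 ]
det(T) = 6
T⁻¹ =
[     -1/2       5/6 ]
[     -1/2       1/2 ]

For a 2×2 matrix T = [[a, b], [c, d]] with det(T) ≠ 0, T⁻¹ = (1/det(T)) * [[d, -b], [-c, a]].
det(T) = (3)*(-3) - (-5)*(3) = -9 + 15 = 6.
T⁻¹ = (1/6) * [[-3, 5], [-3, 3]].
Dividing each entry by 6 and reducing:
T⁻¹ =
[     -1/2       5/6 ]
[     -1/2       1/2 ]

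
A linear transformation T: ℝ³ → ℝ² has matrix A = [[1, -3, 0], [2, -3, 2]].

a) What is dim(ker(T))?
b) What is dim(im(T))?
dim(ker) = 1, dim(im) = 2

The two rows are not scalar multiples of one another (no single k satisfies row 2 = k × row 1), so they are linearly independent.
Thus rank(A) = 2.
dim(im(T)) = rank(A) = 2.
By the rank-nullity theorem applied to T: ℝ³ → ℝ², rank(A) + nullity(A) = 3 (the domain dimension), so dim(ker(T)) = 3 - 2 = 1.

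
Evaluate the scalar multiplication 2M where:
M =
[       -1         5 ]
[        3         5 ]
2M =
[       -2        10 ]
[        6        10 ]

Scalar multiplication is elementwise: (2M)[i][j] = 2 * M[i][j].
  (2M)[0][0] = 2 * (-1) = -2
  (2M)[0][1] = 2 * (5) = 10
  (2M)[1][0] = 2 * (3) = 6
  (2M)[1][1] = 2 * (5) = 10
2M =
[       -2        10 ]
[        6        10 ]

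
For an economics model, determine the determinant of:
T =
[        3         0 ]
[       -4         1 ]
det(T) = 3

For a 2×2 matrix [[a, b], [c, d]], det = a*d - b*c.
det(T) = (3)*(1) - (0)*(-4) = 3 - 0 = 3.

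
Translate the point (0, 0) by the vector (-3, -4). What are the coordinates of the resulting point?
(-3, -4)

Translation by (-3, -4):
x' = 0 + -3 = -3
y' = 0 + -4 = -4
Homogeneous matrix: [[1, 0, -3], [0, 1, -4], [0, 0, 1]]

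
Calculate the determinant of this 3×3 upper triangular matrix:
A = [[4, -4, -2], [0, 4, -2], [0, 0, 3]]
48

The determinant of a triangular matrix is the product of its diagonal entries (the off-diagonal entries above the diagonal do not affect it).
det(A) = (4) * (4) * (3) = 48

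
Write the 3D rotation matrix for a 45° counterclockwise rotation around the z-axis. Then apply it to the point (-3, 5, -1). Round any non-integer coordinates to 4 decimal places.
R = [[√2/2, -√2/2, 0], [√2/2, √2/2, 0], [0, 0, 1]]; R·(-3, 5, -1) = (-5.6569, 1.4142, -1.0000)

Rotation matrix for 45° around z-axis:
cos(45°) = √2/2, sin(45°) = √2/2
R = [[√2/2, -√2/2, 0], [√2/2, √2/2, 0], [0, 0, 1]]
Apply to (-3, 5, -1): R·[-3, 5, -1]ᵀ = (-5.6569, 1.4142, -1.0000)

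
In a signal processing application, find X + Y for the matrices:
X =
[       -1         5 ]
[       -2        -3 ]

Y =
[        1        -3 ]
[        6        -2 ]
X + Y =
[        0         2 ]
[        4        -5 ]

Matrix addition is elementwise: (X+Y)[i][j] = X[i][j] + Y[i][j].
  (X+Y)[0][0] = (-1) + (1) = 0
  (X+Y)[0][1] = (5) + (-3) = 2
  (X+Y)[1][0] = (-2) + (6) = 4
  (X+Y)[1][1] = (-3) + (-2) = -5
X + Y =
[        0         2 ]
[        4        -5 ]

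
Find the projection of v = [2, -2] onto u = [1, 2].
[-2/5, -4/5]

The projection of v onto u is proj_u(v) = ((v·u) / (u·u)) · u.
v·u = (2)*(1) + (-2)*(2) = -2.
u·u = (1)*(1) + (2)*(2) = 5.
coefficient = -2 / 5 = -2/5.
proj_u(v) = -2/5 · [1, 2] = [-2/5, -4/5].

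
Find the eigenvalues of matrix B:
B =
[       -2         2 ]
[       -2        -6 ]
λ = -4, -4

Solve det(B - λI) = 0. For a 2×2 matrix the characteristic equation is λ² - (trace)λ + det = 0.
trace(B) = a + d = -2 - 6 = -8.
det(B) = a*d - b*c = (-2)*(-6) - (2)*(-2) = 12 + 4 = 16.
Characteristic equation: λ² - (-8)λ + (16) = 0.
Discriminant = (-8)² - 4*(16) = 64 - 64 = 0.
λ = (-8 ± √0) / 2 = (-8 ± 0) / 2 = -4, -4.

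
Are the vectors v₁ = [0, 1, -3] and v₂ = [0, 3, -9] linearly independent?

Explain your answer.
No, linearly dependent (v₂ = 3·v₁)

Check whether there is a scalar k with v₂ = k·v₁.
Comparing components, k = 3 satisfies 3·[0, 1, -3] = [0, 3, -9].
Since v₂ is a scalar multiple of v₁, the two vectors are linearly dependent.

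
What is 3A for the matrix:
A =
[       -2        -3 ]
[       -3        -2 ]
3A =
[       -6        -9 ]
[       -9        -6 ]

Scalar multiplication is elementwise: (3A)[i][j] = 3 * A[i][j].
  (3A)[0][0] = 3 * (-2) = -6
  (3A)[0][1] = 3 * (-3) = -9
  (3A)[1][0] = 3 * (-3) = -9
  (3A)[1][1] = 3 * (-2) = -6
3A =
[       -6        -9 ]
[       -9        -6 ]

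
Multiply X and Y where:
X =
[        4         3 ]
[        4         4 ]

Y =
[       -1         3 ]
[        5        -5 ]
XY =
[       11        -3 ]
[       16        -8 ]

Matrix multiplication: (XY)[i][j] = sum over k of X[i][k] * Y[k][j].
  (XY)[0][0] = (4)*(-1) + (3)*(5) = 11
  (XY)[0][1] = (4)*(3) + (3)*(-5) = -3
  (XY)[1][0] = (4)*(-1) + (4)*(5) = 16
  (XY)[1][1] = (4)*(3) + (4)*(-5) = -8
XY =
[       11        -3 ]
[       16        -8 ]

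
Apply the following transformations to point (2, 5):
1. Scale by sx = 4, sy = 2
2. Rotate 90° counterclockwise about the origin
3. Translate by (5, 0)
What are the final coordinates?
(-5, 8)

Step 1: Scale → (8, 10)
Step 2: Rotate 90° → (-10, 8)
Step 3: Translate → (-5, 8)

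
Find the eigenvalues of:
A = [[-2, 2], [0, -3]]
λ = -3, -2

Solve det(A - λI) = 0. For a 2×2 matrix this is λ² - (trace)λ + det = 0.
trace(A) = -2 - 3 = -5.
det(A) = (-2)*(-3) - (2)*(0) = 6 - 0 = 6.
Characteristic equation: λ² - (-5)λ + (6) = 0.
Discriminant: (-5)² - 4*(6) = 25 - 24 = 1.
Roots: λ = (-5 ± √1) / 2 = -3, -2.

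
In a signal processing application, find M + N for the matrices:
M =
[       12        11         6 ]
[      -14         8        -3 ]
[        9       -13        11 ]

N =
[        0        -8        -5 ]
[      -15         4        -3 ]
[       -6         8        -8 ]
M + N =
[       12         3         1 ]
[      -29        12        -6 ]
[        3        -5         3 ]

Matrix addition is elementwise: (M+N)[i][j] = M[i][j] + N[i][j].
  (M+N)[0][0] = (12) + (0) = 12
  (M+N)[0][1] = (11) + (-8) = 3
  (M+N)[0][2] = (6) + (-5) = 1
  (M+N)[1][0] = (-14) + (-15) = -29
  (M+N)[1][1] = (8) + (4) = 12
  (M+N)[1][2] = (-3) + (-3) = -6
  (M+N)[2][0] = (9) + (-6) = 3
  (M+N)[2][1] = (-13) + (8) = -5
  (M+N)[2][2] = (11) + (-8) = 3
M + N =
[       12         3         1 ]
[      -29        12        -6 ]
[        3        -5         3 ]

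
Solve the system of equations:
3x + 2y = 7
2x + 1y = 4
x = 1, y = 2

Use elimination (row reduction):
Equation 1: 3x + 2y = 7.
Equation 2: 2x + 1y = 4.
Multiply Eq1 by 2 and Eq2 by 3: 6x + 4y = 14;  6x + 3y = 12.
Subtract: (-1)y = -2, so y = 2.
Back-substitute into Eq1: 3x + 2*(2) = 7, so x = 1.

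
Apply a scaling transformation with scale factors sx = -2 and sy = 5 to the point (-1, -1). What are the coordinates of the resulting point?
(2, -5)

Scaling matrix:
[[-2, 0], [0, 5]]
Result: (-1 × -2, -1 × 5) = (2, -5)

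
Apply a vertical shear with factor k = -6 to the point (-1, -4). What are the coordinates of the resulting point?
(-1, 2)

Shear matrix for vertical shear with factor k = -6:
[[1, 0], [-6, 1]]
Result: (-1, -4) → (-1, 2)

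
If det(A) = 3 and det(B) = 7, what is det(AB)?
21

Use the multiplicative property of determinants: det(AB) = det(A)*det(B).
det(AB) = (3)*(7) = 21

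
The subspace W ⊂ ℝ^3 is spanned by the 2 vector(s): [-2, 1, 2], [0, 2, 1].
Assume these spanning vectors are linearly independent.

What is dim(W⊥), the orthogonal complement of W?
dim(W⊥) = 1

For any subspace W of ℝ^n, dim(W) + dim(W⊥) = n (the whole-space dimension).
Here the given 2 vectors are linearly independent, so dim(W) = 2.
Thus dim(W⊥) = n - dim(W) = 3 - 2 = 1.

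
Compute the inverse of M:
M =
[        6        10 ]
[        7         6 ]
det(M) = -34
M⁻¹ =
[    -3/17      5/17 ]
[     7/34     -3/17 ]

For a 2×2 matrix M = [[a, b], [c, d]] with det(M) ≠ 0, M⁻¹ = (1/det(M)) * [[d, -b], [-c, a]].
det(M) = (6)*(6) - (10)*(7) = 36 - 70 = -34.
M⁻¹ = (1/-34) * [[6, -10], [-7, 6]].
Dividing each entry by -34 and reducing:
M⁻¹ =
[    -3/17      5/17 ]
[     7/34     -3/17 ]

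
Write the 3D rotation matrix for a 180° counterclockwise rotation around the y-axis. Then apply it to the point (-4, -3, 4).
R = [[-1, 0, 0], [0, 1, 0], [0, 0, -1]]; R·(-4, -3, 4) = (4, -3, -4)

Rotation matrix for 180° around y-axis:
cos(180°) = -1, sin(180°) = 0
R = [[-1, 0, 0], [0, 1, 0], [0, 0, -1]]
Apply to (-4, -3, 4): R·[-4, -3, 4]ᵀ = (4, -3, -4)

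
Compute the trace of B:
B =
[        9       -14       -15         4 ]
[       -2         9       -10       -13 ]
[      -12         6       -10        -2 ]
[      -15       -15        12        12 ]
tr(B) = 9 + 9 - 10 + 12 = 20

The trace of a square matrix is the sum of its diagonal entries.
Diagonal entries of B: B[0][0] = 9, B[1][1] = 9, B[2][2] = -10, B[3][3] = 12.
tr(B) = 9 + 9 - 10 + 12 = 20.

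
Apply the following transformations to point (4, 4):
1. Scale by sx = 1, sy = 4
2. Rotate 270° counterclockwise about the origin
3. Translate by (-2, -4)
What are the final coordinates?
(14, -8)

Step 1: Scale → (4, 16)
Step 2: Rotate 270° → (16, -4)
Step 3: Translate → (14, -8)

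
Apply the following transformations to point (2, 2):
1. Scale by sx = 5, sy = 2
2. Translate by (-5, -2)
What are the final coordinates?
(5, 2)

Step 1: Scale (2, 2) by (sx, sy) = (5, 2) → (10, 4)
Step 2: Translate by (-5, -2) → (5, 2)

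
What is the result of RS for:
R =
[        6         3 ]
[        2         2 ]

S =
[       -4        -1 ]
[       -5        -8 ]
RS =
[      -39       -30 ]
[      -18       -18 ]

Matrix multiplication: (RS)[i][j] = sum over k of R[i][k] * S[k][j].
  (RS)[0][0] = (6)*(-4) + (3)*(-5) = -39
  (RS)[0][1] = (6)*(-1) + (3)*(-8) = -30
  (RS)[1][0] = (2)*(-4) + (2)*(-5) = -18
  (RS)[1][1] = (2)*(-1) + (2)*(-8) = -18
RS =
[      -39       -30 ]
[      -18       -18 ]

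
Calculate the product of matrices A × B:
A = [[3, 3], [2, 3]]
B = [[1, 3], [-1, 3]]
[[0, 18], [-1, 15]]

Matrix multiplication:
C[0][0] = 3×1 + 3×-1 = 0
C[0][1] = 3×3 + 3×3 = 18
C[1][0] = 2×1 + 3×-1 = -1
C[1][1] = 2×3 + 3×3 = 15
Result: [[0, 18], [-1, 15]]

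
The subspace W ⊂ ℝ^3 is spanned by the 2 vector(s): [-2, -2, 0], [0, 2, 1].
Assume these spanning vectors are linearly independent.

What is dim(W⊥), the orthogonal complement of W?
dim(W⊥) = 1

For any subspace W of ℝ^n, dim(W) + dim(W⊥) = n (the whole-space dimension).
Here the given 2 vectors are linearly independent, so dim(W) = 2.
Thus dim(W⊥) = n - dim(W) = 3 - 2 = 1.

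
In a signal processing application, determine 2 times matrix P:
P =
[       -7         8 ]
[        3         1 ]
2P =
[      -14        16 ]
[        6         2 ]

Scalar multiplication is elementwise: (2P)[i][j] = 2 * P[i][j].
  (2P)[0][0] = 2 * (-7) = -14
  (2P)[0][1] = 2 * (8) = 16
  (2P)[1][0] = 2 * (3) = 6
  (2P)[1][1] = 2 * (1) = 2
2P =
[      -14        16 ]
[        6         2 ]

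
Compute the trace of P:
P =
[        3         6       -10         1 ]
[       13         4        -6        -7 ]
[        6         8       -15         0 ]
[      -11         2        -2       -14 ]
tr(P) = 3 + 4 - 15 - 14 = -22

The trace of a square matrix is the sum of its diagonal entries.
Diagonal entries of P: P[0][0] = 3, P[1][1] = 4, P[2][2] = -15, P[3][3] = -14.
tr(P) = 3 + 4 - 15 - 14 = -22.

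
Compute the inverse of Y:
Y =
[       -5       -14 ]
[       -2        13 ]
det(Y) = -93
Y⁻¹ =
[   -13/93    -14/93 ]
[    -2/93      5/93 ]

For a 2×2 matrix Y = [[a, b], [c, d]] with det(Y) ≠ 0, Y⁻¹ = (1/det(Y)) * [[d, -b], [-c, a]].
det(Y) = (-5)*(13) - (-14)*(-2) = -65 - 28 = -93.
Y⁻¹ = (1/-93) * [[13, 14], [2, -5]].
Dividing each entry by -93 and reducing:
Y⁻¹ =
[   -13/93    -14/93 ]
[    -2/93      5/93 ]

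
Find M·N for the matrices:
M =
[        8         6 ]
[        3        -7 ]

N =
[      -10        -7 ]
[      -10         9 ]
MN =
[     -140        -2 ]
[       40       -84 ]

Matrix multiplication: (MN)[i][j] = sum over k of M[i][k] * N[k][j].
  (MN)[0][0] = (8)*(-10) + (6)*(-10) = -140
  (MN)[0][1] = (8)*(-7) + (6)*(9) = -2
  (MN)[1][0] = (3)*(-10) + (-7)*(-10) = 40
  (MN)[1][1] = (3)*(-7) + (-7)*(9) = -84
MN =
[     -140        -2 ]
[       40       -84 ]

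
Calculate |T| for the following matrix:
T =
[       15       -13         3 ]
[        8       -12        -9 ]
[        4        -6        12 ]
det(T) = -1254

Expand along row 0 (cofactor expansion): det(T) = a*(e*i - f*h) - b*(d*i - f*g) + c*(d*h - e*g), where the 3×3 is [[a, b, c], [d, e, f], [g, h, i]].
Minor M_00 = (-12)*(12) - (-9)*(-6) = -144 - 54 = -198.
Minor M_01 = (8)*(12) - (-9)*(4) = 96 + 36 = 132.
Minor M_02 = (8)*(-6) - (-12)*(4) = -48 + 48 = 0.
det(T) = (15)*(-198) - (-13)*(132) + (3)*(0) = -2970 + 1716 + 0 = -1254.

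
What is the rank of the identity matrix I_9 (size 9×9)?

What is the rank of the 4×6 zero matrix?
rank(I_9) = 9, rank(0) = 0

The identity I_9 has 9 columns that are the standard basis vectors e_1, …, e_9. These are linearly independent, so all 9 columns are pivots and rank(I_9) = 9.
The 4×6 zero matrix has every entry zero, so every row is the zero row and there are no pivots; rank(0) = 0.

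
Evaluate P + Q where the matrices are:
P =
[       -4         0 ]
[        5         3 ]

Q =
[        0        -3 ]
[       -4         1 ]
P + Q =
[       -4        -3 ]
[        1         4 ]

Matrix addition is elementwise: (P+Q)[i][j] = P[i][j] + Q[i][j].
  (P+Q)[0][0] = (-4) + (0) = -4
  (P+Q)[0][1] = (0) + (-3) = -3
  (P+Q)[1][0] = (5) + (-4) = 1
  (P+Q)[1][1] = (3) + (1) = 4
P + Q =
[       -4        -3 ]
[        1         4 ]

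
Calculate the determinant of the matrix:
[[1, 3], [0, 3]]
3

For a 2×2 matrix [[a, b], [c, d]], det = ad - bc
det = (1)(3) - (3)(0) = 3 - 0 = 3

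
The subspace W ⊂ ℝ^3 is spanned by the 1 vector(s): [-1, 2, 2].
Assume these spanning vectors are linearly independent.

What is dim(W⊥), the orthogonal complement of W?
dim(W⊥) = 2

For any subspace W of ℝ^n, dim(W) + dim(W⊥) = n (the whole-space dimension).
Here the given 1 vectors are linearly independent, so dim(W) = 1.
Thus dim(W⊥) = n - dim(W) = 3 - 1 = 2.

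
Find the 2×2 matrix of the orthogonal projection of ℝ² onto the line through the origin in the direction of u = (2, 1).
[[4/5, 2/5], [2/5, 1/5]]

The orthogonal projection onto the line spanned by a nonzero vector u = (a, b) has matrix P = (u uᵀ) / (uᵀ u) = (1/(a² + b²)) · [[a², ab], [ab, b²]].
Here u = (2, 1), so a² + b² = 4 + 1 = 5.
P = (1/5) · [[4, 2], [2, 1]] = [[4/5, 2/5], [2/5, 1/5]].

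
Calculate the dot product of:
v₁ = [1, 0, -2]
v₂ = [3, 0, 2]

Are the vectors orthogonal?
-1, No

The dot product is the sum of products of corresponding components.
v₁·v₂ = (1)*(3) + (0)*(0) + (-2)*(2) = 3 + 0 - 4 = -1.
Two vectors are orthogonal iff their dot product is 0; here the dot product is -1, so the vectors are not orthogonal.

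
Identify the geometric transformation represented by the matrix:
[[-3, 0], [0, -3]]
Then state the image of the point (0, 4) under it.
uniform scaling by factor -3; image of (0, 4) is (0, -12)

This is a diagonal matrix with equal entries -3, so it scales both axes by the same factor -3.
The matrix [[-3, 0], [0, -3]] represents: uniform scaling by factor -3.
Applying it to (0, 4): [-3·0 + 0·4, 0·0 + -3·4] = (0, -12).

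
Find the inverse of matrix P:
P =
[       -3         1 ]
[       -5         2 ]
det(P) = -1
P⁻¹ =
[       -2         1 ]
[       -5         3 ]

For a 2×2 matrix P = [[a, b], [c, d]] with det(P) ≠ 0, P⁻¹ = (1/det(P)) * [[d, -b], [-c, a]].
det(P) = (-3)*(2) - (1)*(-5) = -6 + 5 = -1.
P⁻¹ = (1/-1) * [[2, -1], [5, -3]].
Dividing each entry by -1 and reducing:
P⁻¹ =
[       -2         1 ]
[       -5         3 ]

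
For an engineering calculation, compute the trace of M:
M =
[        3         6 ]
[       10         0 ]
tr(M) = 3 + 0 = 3

The trace of a square matrix is the sum of its diagonal entries.
Diagonal entries of M: M[0][0] = 3, M[1][1] = 0.
tr(M) = 3 + 0 = 3.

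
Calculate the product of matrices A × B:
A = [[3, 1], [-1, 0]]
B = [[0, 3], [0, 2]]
[[0, 11], [0, -3]]

Matrix multiplication:
C[0][0] = 3×0 + 1×0 = 0
C[0][1] = 3×3 + 1×2 = 11
C[1][0] = -1×0 + 0×0 = 0
C[1][1] = -1×3 + 0×2 = -3
Result: [[0, 11], [0, -3]]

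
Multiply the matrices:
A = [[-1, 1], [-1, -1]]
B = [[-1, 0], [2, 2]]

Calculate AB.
[[3, 2], [-1, -2]]

Each entry (i,j) of AB = sum over k of A[i][k]*B[k][j].
(AB)[0][0] = (-1)*(-1) + (1)*(2) = 3
(AB)[0][1] = (-1)*(0) + (1)*(2) = 2
(AB)[1][0] = (-1)*(-1) + (-1)*(2) = -1
(AB)[1][1] = (-1)*(0) + (-1)*(2) = -2
AB = [[3, 2], [-1, -2]]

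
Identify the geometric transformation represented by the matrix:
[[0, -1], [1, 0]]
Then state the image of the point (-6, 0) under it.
rotation by 90° counterclockwise; image of (-6, 0) is (0, -6)

This matches the form [[cos θ, -sin θ], [sin θ, cos θ]] of a rotation matrix; reading off cos θ and sin θ gives the angle.
The matrix [[0, -1], [1, 0]] represents: rotation by 90° counterclockwise.
Applying it to (-6, 0): [0·-6 + -1·0, 1·-6 + 0·0] = (0, -6).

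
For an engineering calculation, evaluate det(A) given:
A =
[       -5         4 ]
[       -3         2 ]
det(A) = 2

For a 2×2 matrix [[a, b], [c, d]], det = a*d - b*c.
det(A) = (-5)*(2) - (4)*(-3) = -10 + 12 = 2.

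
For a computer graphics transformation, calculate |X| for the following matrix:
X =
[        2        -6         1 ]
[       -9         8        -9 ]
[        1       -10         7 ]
det(X) = -310

Expand along row 0 (cofactor expansion): det(X) = a*(e*i - f*h) - b*(d*i - f*g) + c*(d*h - e*g), where the 3×3 is [[a, b, c], [d, e, f], [g, h, i]].
Minor M_00 = (8)*(7) - (-9)*(-10) = 56 - 90 = -34.
Minor M_01 = (-9)*(7) - (-9)*(1) = -63 + 9 = -54.
Minor M_02 = (-9)*(-10) - (8)*(1) = 90 - 8 = 82.
det(X) = (2)*(-34) - (-6)*(-54) + (1)*(82) = -68 - 324 + 82 = -310.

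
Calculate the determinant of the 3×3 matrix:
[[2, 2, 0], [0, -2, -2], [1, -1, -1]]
-4

Expansion along first row:
det = 2·det([[-2,-2],[-1,-1]]) - 2·det([[0,-2],[1,-1]]) + 0·det([[0,-2],[1,-1]])
    = 2·(-2·-1 - -2·-1) - 2·(0·-1 - -2·1) + 0·(0·-1 - -2·1)
    = 2·0 - 2·2 + 0·2
    = 0 + -4 + 0 = -4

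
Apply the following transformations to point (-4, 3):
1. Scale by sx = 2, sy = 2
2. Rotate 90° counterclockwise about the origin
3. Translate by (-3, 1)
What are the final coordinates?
(-9, -7)

Step 1: Scale → (-8, 6)
Step 2: Rotate 90° → (-6, -8)
Step 3: Translate → (-9, -7)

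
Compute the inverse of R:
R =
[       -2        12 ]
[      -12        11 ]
det(R) = 122
R⁻¹ =
[   11/122     -6/61 ]
[     6/61     -1/61 ]

For a 2×2 matrix R = [[a, b], [c, d]] with det(R) ≠ 0, R⁻¹ = (1/det(R)) * [[d, -b], [-c, a]].
det(R) = (-2)*(11) - (12)*(-12) = -22 + 144 = 122.
R⁻¹ = (1/122) * [[11, -12], [12, -2]].
Dividing each entry by 122 and reducing:
R⁻¹ =
[   11/122     -6/61 ]
[     6/61     -1/61 ]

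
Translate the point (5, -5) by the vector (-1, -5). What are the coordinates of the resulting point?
(4, -10)

Translation by (-1, -5):
x' = 5 + -1 = 4
y' = -5 + -5 = -10
Homogeneous matrix: [[1, 0, -1], [0, 1, -5], [0, 0, 1]]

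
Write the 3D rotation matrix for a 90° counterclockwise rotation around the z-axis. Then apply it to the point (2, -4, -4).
R = [[0, -1, 0], [1, 0, 0], [0, 0, 1]]; R·(2, -4, -4) = (4, 2, -4)

Rotation matrix for 90° around z-axis:
cos(90°) = 0, sin(90°) = 1
R = [[0, -1, 0], [1, 0, 0], [0, 0, 1]]
Apply to (2, -4, -4): R·[2, -4, -4]ᵀ = (4, 2, -4)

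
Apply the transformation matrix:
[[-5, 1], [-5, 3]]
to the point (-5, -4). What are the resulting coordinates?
(21, 13)

Matrix multiplication:
[[-5, 1], [-5, 3]] × [-5, -4]ᵀ
= [-5×-5 + 1×-4, -5×-5 + 3×-4]ᵀ
= [21.0000, 13.0000]ᵀ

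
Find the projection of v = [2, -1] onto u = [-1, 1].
[3/2, -3/2]

The projection of v onto u is proj_u(v) = ((v·u) / (u·u)) · u.
v·u = (2)*(-1) + (-1)*(1) = -3.
u·u = (-1)*(-1) + (1)*(1) = 2.
coefficient = -3 / 2 = -3/2.
proj_u(v) = -3/2 · [-1, 1] = [3/2, -3/2].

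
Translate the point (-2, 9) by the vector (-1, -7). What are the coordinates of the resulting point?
(-3, 2)

Translation by (-1, -7):
x' = -2 + -1 = -3
y' = 9 + -7 = 2
Homogeneous matrix: [[1, 0, -1], [0, 1, -7], [0, 0, 1]]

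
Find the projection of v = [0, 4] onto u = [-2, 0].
[0, 0]

The projection of v onto u is proj_u(v) = ((v·u) / (u·u)) · u.
v·u = (0)*(-2) + (4)*(0) = 0.
u·u = (-2)*(-2) + (0)*(0) = 4.
coefficient = 0 / 4 = 0.
proj_u(v) = 0 · [-2, 0] = [0, 0].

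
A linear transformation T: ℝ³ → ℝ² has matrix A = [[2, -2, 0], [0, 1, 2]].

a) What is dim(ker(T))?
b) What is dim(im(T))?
dim(ker) = 1, dim(im) = 2

The two rows are not scalar multiples of one another (no single k satisfies row 2 = k × row 1), so they are linearly independent.
Thus rank(A) = 2.
dim(im(T)) = rank(A) = 2.
By the rank-nullity theorem applied to T: ℝ³ → ℝ², rank(A) + nullity(A) = 3 (the domain dimension), so dim(ker(T)) = 3 - 2 = 1.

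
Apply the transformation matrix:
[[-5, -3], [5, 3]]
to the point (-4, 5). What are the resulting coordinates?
(5, -5)

Matrix multiplication:
[[-5, -3], [5, 3]] × [-4, 5]ᵀ
= [-5×-4 + -3×5, 5×-4 + 3×5]ᵀ
= [5.0000, -5.0000]ᵀ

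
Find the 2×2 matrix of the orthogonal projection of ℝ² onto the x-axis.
[[1, 0], [0, 0]]

The orthogonal projection onto the line spanned by a nonzero vector u = (a, b) has matrix P = (u uᵀ) / (uᵀ u) = (1/(a² + b²)) · [[a², ab], [ab, b²]].
Here u = (1, 0), so a² + b² = 1 + 0 = 1.
P = (1/1) · [[1, 0], [0, 0]] = [[1, 0], [0, 0]].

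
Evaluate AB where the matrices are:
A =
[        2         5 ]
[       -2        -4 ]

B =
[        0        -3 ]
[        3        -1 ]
AB =
[       15       -11 ]
[      -12        10 ]

Matrix multiplication: (AB)[i][j] = sum over k of A[i][k] * B[k][j].
  (AB)[0][0] = (2)*(0) + (5)*(3) = 15
  (AB)[0][1] = (2)*(-3) + (5)*(-1) = -11
  (AB)[1][0] = (-2)*(0) + (-4)*(3) = -12
  (AB)[1][1] = (-2)*(-3) + (-4)*(-1) = 10
AB =
[       15       -11 ]
[      -12        10 ]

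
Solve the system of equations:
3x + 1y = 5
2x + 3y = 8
x = 1, y = 2

Use elimination (row reduction):
Equation 1: 3x + 1y = 5.
Equation 2: 2x + 3y = 8.
Multiply Eq1 by 2 and Eq2 by 3: 6x + 2y = 10;  6x + 9y = 24.
Subtract: (7)y = 14, so y = 2.
Back-substitute into Eq1: 3x + 1*(2) = 5, so x = 1.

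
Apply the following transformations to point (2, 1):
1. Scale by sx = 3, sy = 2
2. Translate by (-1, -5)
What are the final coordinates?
(5, -3)

Step 1: Scale (2, 1) by (sx, sy) = (3, 2) → (6, 2)
Step 2: Translate by (-1, -5) → (5, -3)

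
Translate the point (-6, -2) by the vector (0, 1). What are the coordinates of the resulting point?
(-6, -1)

Translation by (0, 1):
x' = -6 + 0 = -6
y' = -2 + 1 = -1
Homogeneous matrix: [[1, 0, 0], [0, 1, 1], [0, 0, 1]]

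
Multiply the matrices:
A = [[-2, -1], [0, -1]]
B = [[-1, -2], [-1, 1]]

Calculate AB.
[[3, 3], [1, -1]]

Each entry (i,j) of AB = sum over k of A[i][k]*B[k][j].
(AB)[0][0] = (-2)*(-1) + (-1)*(-1) = 3
(AB)[0][1] = (-2)*(-2) + (-1)*(1) = 3
(AB)[1][0] = (0)*(-1) + (-1)*(-1) = 1
(AB)[1][1] = (0)*(-2) + (-1)*(1) = -1
AB = [[3, 3], [1, -1]]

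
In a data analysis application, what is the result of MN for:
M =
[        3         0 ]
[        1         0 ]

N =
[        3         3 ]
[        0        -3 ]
MN =
[        9         9 ]
[        3         3 ]

Matrix multiplication: (MN)[i][j] = sum over k of M[i][k] * N[k][j].
  (MN)[0][0] = (3)*(3) + (0)*(0) = 9
  (MN)[0][1] = (3)*(3) + (0)*(-3) = 9
  (MN)[1][0] = (1)*(3) + (0)*(0) = 3
  (MN)[1][1] = (1)*(3) + (0)*(-3) = 3
MN =
[        9         9 ]
[        3         3 ]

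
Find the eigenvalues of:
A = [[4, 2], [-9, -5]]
λ = -2, 1

Solve det(A - λI) = 0. For a 2×2 matrix this is λ² - (trace)λ + det = 0.
trace(A) = 4 - 5 = -1.
det(A) = (4)*(-5) - (2)*(-9) = -20 + 18 = -2.
Characteristic equation: λ² - (-1)λ + (-2) = 0.
Discriminant: (-1)² - 4*(-2) = 1 + 8 = 9.
Roots: λ = (-1 ± √9) / 2 = -2, 1.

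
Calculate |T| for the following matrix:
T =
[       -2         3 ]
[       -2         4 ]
det(T) = -2

For a 2×2 matrix [[a, b], [c, d]], det = a*d - b*c.
det(T) = (-2)*(4) - (3)*(-2) = -8 + 6 = -2.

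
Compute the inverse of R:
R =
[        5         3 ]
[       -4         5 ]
det(R) = 37
R⁻¹ =
[     5/37     -3/37 ]
[     4/37      5/37 ]

For a 2×2 matrix R = [[a, b], [c, d]] with det(R) ≠ 0, R⁻¹ = (1/det(R)) * [[d, -b], [-c, a]].
det(R) = (5)*(5) - (3)*(-4) = 25 + 12 = 37.
R⁻¹ = (1/37) * [[5, -3], [4, 5]].
Dividing each entry by 37 and reducing:
R⁻¹ =
[     5/37     -3/37 ]
[     4/37      5/37 ]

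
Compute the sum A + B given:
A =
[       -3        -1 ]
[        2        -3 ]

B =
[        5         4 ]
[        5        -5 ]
A + B =
[        2         3 ]
[        7        -8 ]

Matrix addition is elementwise: (A+B)[i][j] = A[i][j] + B[i][j].
  (A+B)[0][0] = (-3) + (5) = 2
  (A+B)[0][1] = (-1) + (4) = 3
  (A+B)[1][0] = (2) + (5) = 7
  (A+B)[1][1] = (-3) + (-5) = -8
A + B =
[        2         3 ]
[        7        -8 ]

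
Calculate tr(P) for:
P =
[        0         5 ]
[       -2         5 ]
tr(P) = 0 + 5 = 5

The trace of a square matrix is the sum of its diagonal entries.
Diagonal entries of P: P[0][0] = 0, P[1][1] = 5.
tr(P) = 0 + 5 = 5.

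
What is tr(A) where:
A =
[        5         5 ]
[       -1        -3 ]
tr(A) = 5 - 3 = 2

The trace of a square matrix is the sum of its diagonal entries.
Diagonal entries of A: A[0][0] = 5, A[1][1] = -3.
tr(A) = 5 - 3 = 2.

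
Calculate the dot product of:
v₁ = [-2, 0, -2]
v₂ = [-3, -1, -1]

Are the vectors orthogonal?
8, No

The dot product is the sum of products of corresponding components.
v₁·v₂ = (-2)*(-3) + (0)*(-1) + (-2)*(-1) = 6 + 0 + 2 = 8.
Two vectors are orthogonal iff their dot product is 0; here the dot product is 8, so the vectors are not orthogonal.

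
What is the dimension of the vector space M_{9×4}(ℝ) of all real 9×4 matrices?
Dimension = 36

A real 9×4 matrix is determined by its 9·4 = 36 independent entries.
A standard basis is {E_ij : 1 ≤ i ≤ 9, 1 ≤ j ≤ 4}, where E_ij has a 1 in position (i, j) and 0 elsewhere — there are 36 such matrices, and they are linearly independent and span M_{9×4}(ℝ).
Therefore dim(M_{9×4}(ℝ)) = 36.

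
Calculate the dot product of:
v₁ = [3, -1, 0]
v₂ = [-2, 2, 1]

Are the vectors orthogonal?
-8, No

The dot product is the sum of products of corresponding components.
v₁·v₂ = (3)*(-2) + (-1)*(2) + (0)*(1) = -6 - 2 + 0 = -8.
Two vectors are orthogonal iff their dot product is 0; here the dot product is -8, so the vectors are not orthogonal.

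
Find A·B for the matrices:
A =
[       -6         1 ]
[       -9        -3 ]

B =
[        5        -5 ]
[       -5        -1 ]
AB =
[      -35        29 ]
[      -30        48 ]

Matrix multiplication: (AB)[i][j] = sum over k of A[i][k] * B[k][j].
  (AB)[0][0] = (-6)*(5) + (1)*(-5) = -35
  (AB)[0][1] = (-6)*(-5) + (1)*(-1) = 29
  (AB)[1][0] = (-9)*(5) + (-3)*(-5) = -30
  (AB)[1][1] = (-9)*(-5) + (-3)*(-1) = 48
AB =
[      -35        29 ]
[      -30        48 ]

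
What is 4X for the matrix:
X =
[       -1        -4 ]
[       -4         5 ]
4X =
[       -4       -16 ]
[      -16        20 ]

Scalar multiplication is elementwise: (4X)[i][j] = 4 * X[i][j].
  (4X)[0][0] = 4 * (-1) = -4
  (4X)[0][1] = 4 * (-4) = -16
  (4X)[1][0] = 4 * (-4) = -16
  (4X)[1][1] = 4 * (5) = 20
4X =
[       -4       -16 ]
[      -16        20 ]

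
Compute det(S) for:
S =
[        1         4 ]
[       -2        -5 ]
det(S) = 3

For a 2×2 matrix [[a, b], [c, d]], det = a*d - b*c.
det(S) = (1)*(-5) - (4)*(-2) = -5 + 8 = 3.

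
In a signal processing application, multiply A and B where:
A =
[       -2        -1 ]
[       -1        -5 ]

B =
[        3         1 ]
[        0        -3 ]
AB =
[       -6         1 ]
[       -3        14 ]

Matrix multiplication: (AB)[i][j] = sum over k of A[i][k] * B[k][j].
  (AB)[0][0] = (-2)*(3) + (-1)*(0) = -6
  (AB)[0][1] = (-2)*(1) + (-1)*(-3) = 1
  (AB)[1][0] = (-1)*(3) + (-5)*(0) = -3
  (AB)[1][1] = (-1)*(1) + (-5)*(-3) = 14
AB =
[       -6         1 ]
[       -3        14 ]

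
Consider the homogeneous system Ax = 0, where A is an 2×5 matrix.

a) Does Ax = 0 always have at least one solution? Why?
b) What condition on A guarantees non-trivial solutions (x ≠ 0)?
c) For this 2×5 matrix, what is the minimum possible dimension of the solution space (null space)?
a) Yes, x = 0 is always a solution. b) When A has linearly dependent columns (rank < n). c) Minimum nullity = 3.

a) x = 0 satisfies A·0 = 0, so the zero vector is always a solution.
b) Non-trivial solutions exist iff the columns of A are linearly dependent, equivalently rank(A) < n (the number of columns).
c) By rank-nullity, rank(A) + nullity(A) = n = 5. Since A has only 2 rows, rank(A) ≤ 2, so nullity(A) ≥ 5 - 2 = 3.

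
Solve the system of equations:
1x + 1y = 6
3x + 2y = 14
x = 2, y = 4

Use elimination (row reduction):
Equation 1: 1x + 1y = 6.
Equation 2: 3x + 2y = 14.
Multiply Eq1 by 3 and Eq2 by 1: 3x + 3y = 18;  3x + 2y = 14.
Subtract: (-1)y = -4, so y = 4.
Back-substitute into Eq1: 1x + 1*(4) = 6, so x = 2.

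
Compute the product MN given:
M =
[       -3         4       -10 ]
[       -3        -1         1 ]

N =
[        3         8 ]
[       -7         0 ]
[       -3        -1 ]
MN =
[       -7       -14 ]
[       -5       -25 ]

Matrix multiplication: (MN)[i][j] = sum over k of M[i][k] * N[k][j].
  (MN)[0][0] = (-3)*(3) + (4)*(-7) + (-10)*(-3) = -7
  (MN)[0][1] = (-3)*(8) + (4)*(0) + (-10)*(-1) = -14
  (MN)[1][0] = (-3)*(3) + (-1)*(-7) + (1)*(-3) = -5
  (MN)[1][1] = (-3)*(8) + (-1)*(0) + (1)*(-1) = -25
MN =
[       -7       -14 ]
[       -5       -25 ]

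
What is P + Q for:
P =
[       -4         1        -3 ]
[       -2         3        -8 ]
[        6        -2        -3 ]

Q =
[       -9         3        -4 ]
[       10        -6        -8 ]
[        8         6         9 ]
P + Q =
[      -13         4        -7 ]
[        8        -3       -16 ]
[       14         4         6 ]

Matrix addition is elementwise: (P+Q)[i][j] = P[i][j] + Q[i][j].
  (P+Q)[0][0] = (-4) + (-9) = -13
  (P+Q)[0][1] = (1) + (3) = 4
  (P+Q)[0][2] = (-3) + (-4) = -7
  (P+Q)[1][0] = (-2) + (10) = 8
  (P+Q)[1][1] = (3) + (-6) = -3
  (P+Q)[1][2] = (-8) + (-8) = -16
  (P+Q)[2][0] = (6) + (8) = 14
  (P+Q)[2][1] = (-2) + (6) = 4
  (P+Q)[2][2] = (-3) + (9) = 6
P + Q =
[      -13         4        -7 ]
[        8        -3       -16 ]
[       14         4         6 ]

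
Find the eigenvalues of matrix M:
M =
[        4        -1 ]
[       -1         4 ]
λ = 3, 5

Solve det(M - λI) = 0. For a 2×2 matrix the characteristic equation is λ² - (trace)λ + det = 0.
trace(M) = a + d = 4 + 4 = 8.
det(M) = a*d - b*c = (4)*(4) - (-1)*(-1) = 16 - 1 = 15.
Characteristic equation: λ² - (8)λ + (15) = 0.
Discriminant = (8)² - 4*(15) = 64 - 60 = 4.
λ = (8 ± √4) / 2 = (8 ± 2) / 2 = 3, 5.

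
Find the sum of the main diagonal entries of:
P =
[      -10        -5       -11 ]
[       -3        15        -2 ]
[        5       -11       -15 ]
tr(P) = -10 + 15 - 15 = -10

The trace of a square matrix is the sum of its diagonal entries.
Diagonal entries of P: P[0][0] = -10, P[1][1] = 15, P[2][2] = -15.
tr(P) = -10 + 15 - 15 = -10.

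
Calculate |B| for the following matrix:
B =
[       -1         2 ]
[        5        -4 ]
det(B) = -6

For a 2×2 matrix [[a, b], [c, d]], det = a*d - b*c.
det(B) = (-1)*(-4) - (2)*(5) = 4 - 10 = -6.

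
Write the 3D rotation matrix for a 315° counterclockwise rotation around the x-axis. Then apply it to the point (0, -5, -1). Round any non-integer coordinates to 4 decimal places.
R = [[1, 0, 0], [0, √2/2, √2/2], [0, -√2/2, √2/2]]; R·(0, -5, -1) = (0.0000, -4.2426, 2.8284)

Rotation matrix for 315° around x-axis:
cos(315°) = √2/2, sin(315°) = -√2/2
R = [[1, 0, 0], [0, √2/2, √2/2], [0, -√2/2, √2/2]]
Apply to (0, -5, -1): R·[0, -5, -1]ᵀ = (0.0000, -4.2426, 2.8284)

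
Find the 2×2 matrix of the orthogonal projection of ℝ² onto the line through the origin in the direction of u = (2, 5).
[[4/29, 10/29], [10/29, 25/29]]

The orthogonal projection onto the line spanned by a nonzero vector u = (a, b) has matrix P = (u uᵀ) / (uᵀ u) = (1/(a² + b²)) · [[a², ab], [ab, b²]].
Here u = (2, 5), so a² + b² = 4 + 25 = 29.
P = (1/29) · [[4, 10], [10, 25]] = [[4/29, 10/29], [10/29, 25/29]].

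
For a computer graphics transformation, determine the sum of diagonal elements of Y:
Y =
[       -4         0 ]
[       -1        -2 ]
tr(Y) = -4 - 2 = -6

The trace of a square matrix is the sum of its diagonal entries.
Diagonal entries of Y: Y[0][0] = -4, Y[1][1] = -2.
tr(Y) = -4 - 2 = -6.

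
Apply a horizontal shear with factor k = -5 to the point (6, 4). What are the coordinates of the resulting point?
(-14, 4)

Shear matrix for horizontal shear with factor k = -5:
[[1, -5], [0, 1]]
Result: (6, 4) → (-14, 4)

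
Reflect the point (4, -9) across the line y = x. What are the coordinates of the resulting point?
(-9, 4)

Reflection across line y = x: (4, -9) → (-9, 4)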